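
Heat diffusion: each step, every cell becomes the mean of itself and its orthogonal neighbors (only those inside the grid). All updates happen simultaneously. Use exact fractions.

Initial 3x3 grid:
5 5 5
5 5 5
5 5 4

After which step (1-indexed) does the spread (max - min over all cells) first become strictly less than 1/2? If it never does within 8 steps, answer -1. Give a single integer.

Answer: 1

Derivation:
Step 1: max=5, min=14/3, spread=1/3
  -> spread < 1/2 first at step 1
Step 2: max=5, min=85/18, spread=5/18
Step 3: max=5, min=1039/216, spread=41/216
Step 4: max=1789/360, min=62669/12960, spread=347/2592
Step 5: max=17843/3600, min=3781063/777600, spread=2921/31104
Step 6: max=2134517/432000, min=227451461/46656000, spread=24611/373248
Step 7: max=47943259/9720000, min=13678077967/2799360000, spread=207329/4478976
Step 8: max=2553198401/518400000, min=821778047549/167961600000, spread=1746635/53747712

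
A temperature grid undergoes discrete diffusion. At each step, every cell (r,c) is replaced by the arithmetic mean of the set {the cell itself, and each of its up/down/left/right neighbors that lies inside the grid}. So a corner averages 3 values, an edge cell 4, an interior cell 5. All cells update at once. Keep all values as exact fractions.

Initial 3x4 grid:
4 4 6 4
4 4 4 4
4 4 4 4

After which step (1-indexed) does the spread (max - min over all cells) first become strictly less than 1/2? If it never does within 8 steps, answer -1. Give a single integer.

Answer: 3

Derivation:
Step 1: max=14/3, min=4, spread=2/3
Step 2: max=271/60, min=4, spread=31/60
Step 3: max=2371/540, min=4, spread=211/540
  -> spread < 1/2 first at step 3
Step 4: max=232897/54000, min=3647/900, spread=14077/54000
Step 5: max=2084407/486000, min=219683/54000, spread=5363/24300
Step 6: max=62060809/14580000, min=122869/30000, spread=93859/583200
Step 7: max=3709474481/874800000, min=199736467/48600000, spread=4568723/34992000
Step 8: max=221732435629/52488000000, min=6013618889/1458000000, spread=8387449/83980800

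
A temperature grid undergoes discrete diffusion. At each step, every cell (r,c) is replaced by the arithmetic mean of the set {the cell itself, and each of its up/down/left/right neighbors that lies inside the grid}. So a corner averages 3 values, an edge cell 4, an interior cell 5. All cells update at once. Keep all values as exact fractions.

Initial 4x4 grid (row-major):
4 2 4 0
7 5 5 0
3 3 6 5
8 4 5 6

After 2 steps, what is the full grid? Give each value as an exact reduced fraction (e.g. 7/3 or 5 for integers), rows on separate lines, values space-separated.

Answer: 77/18 457/120 71/24 79/36
281/60 211/50 369/100 145/48
24/5 473/100 9/2 1013/240
61/12 389/80 1223/240 89/18

Derivation:
After step 1:
  13/3 15/4 11/4 4/3
  19/4 22/5 4 5/2
  21/4 21/5 24/5 17/4
  5 5 21/4 16/3
After step 2:
  77/18 457/120 71/24 79/36
  281/60 211/50 369/100 145/48
  24/5 473/100 9/2 1013/240
  61/12 389/80 1223/240 89/18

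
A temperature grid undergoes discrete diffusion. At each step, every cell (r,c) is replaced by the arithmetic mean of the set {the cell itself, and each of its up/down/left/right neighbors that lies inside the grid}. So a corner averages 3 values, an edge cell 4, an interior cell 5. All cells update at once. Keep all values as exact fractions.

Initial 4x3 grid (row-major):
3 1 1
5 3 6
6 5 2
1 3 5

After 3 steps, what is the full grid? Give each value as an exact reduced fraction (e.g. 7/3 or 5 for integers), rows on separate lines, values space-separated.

After step 1:
  3 2 8/3
  17/4 4 3
  17/4 19/5 9/2
  10/3 7/2 10/3
After step 2:
  37/12 35/12 23/9
  31/8 341/100 85/24
  469/120 401/100 439/120
  133/36 419/120 34/9
After step 3:
  79/24 10769/3600 649/216
  4283/1200 2663/750 11849/3600
  13939/3600 11087/3000 13489/3600
  1997/540 26953/7200 1967/540

Answer: 79/24 10769/3600 649/216
4283/1200 2663/750 11849/3600
13939/3600 11087/3000 13489/3600
1997/540 26953/7200 1967/540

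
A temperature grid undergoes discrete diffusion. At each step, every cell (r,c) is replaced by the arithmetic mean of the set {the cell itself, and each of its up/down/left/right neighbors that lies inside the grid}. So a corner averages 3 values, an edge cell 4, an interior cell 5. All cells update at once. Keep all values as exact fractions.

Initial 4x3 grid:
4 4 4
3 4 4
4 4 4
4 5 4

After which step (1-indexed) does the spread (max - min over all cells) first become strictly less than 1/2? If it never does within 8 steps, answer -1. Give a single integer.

Step 1: max=13/3, min=11/3, spread=2/3
Step 2: max=1027/240, min=449/120, spread=43/80
Step 3: max=9077/2160, min=4109/1080, spread=859/2160
  -> spread < 1/2 first at step 3
Step 4: max=107291/25920, min=25027/6480, spread=7183/25920
Step 5: max=6410929/1555200, min=754069/194400, spread=378377/1555200
Step 6: max=381947867/93312000, min=2848229/729000, spread=3474911/18662400
Step 7: max=22831181233/5598720000, min=1372448183/349920000, spread=174402061/1119744000
Step 8: max=1364529823187/335923200000, min=41339163491/10497600000, spread=1667063659/13436928000

Answer: 3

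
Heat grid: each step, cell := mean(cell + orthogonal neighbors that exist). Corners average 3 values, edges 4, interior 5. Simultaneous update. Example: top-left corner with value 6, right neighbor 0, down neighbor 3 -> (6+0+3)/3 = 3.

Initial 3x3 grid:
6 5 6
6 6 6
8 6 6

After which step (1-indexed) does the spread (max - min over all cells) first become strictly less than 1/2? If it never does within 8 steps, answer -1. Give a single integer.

Answer: 4

Derivation:
Step 1: max=20/3, min=17/3, spread=1
Step 2: max=59/9, min=1373/240, spread=601/720
Step 3: max=853/135, min=12523/2160, spread=25/48
Step 4: max=202889/32400, min=764081/129600, spread=211/576
  -> spread < 1/2 first at step 4
Step 5: max=6012929/972000, min=46104307/7776000, spread=1777/6912
Step 6: max=717807851/116640000, min=2787019529/466560000, spread=14971/82944
Step 7: max=2678225167/437400000, min=167859257563/27993600000, spread=126121/995328
Step 8: max=2563807403309/419904000000, min=10105815691361/1679616000000, spread=1062499/11943936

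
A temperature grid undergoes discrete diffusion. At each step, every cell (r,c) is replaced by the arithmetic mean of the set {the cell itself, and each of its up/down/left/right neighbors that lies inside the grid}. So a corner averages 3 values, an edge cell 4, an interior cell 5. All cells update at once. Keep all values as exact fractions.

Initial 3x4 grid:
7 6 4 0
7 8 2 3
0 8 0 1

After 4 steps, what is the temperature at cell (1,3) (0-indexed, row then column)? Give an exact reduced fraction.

Answer: 1173449/432000

Derivation:
Step 1: cell (1,3) = 3/2
Step 2: cell (1,3) = 257/120
Step 3: cell (1,3) = 17371/7200
Step 4: cell (1,3) = 1173449/432000
Full grid after step 4:
  44357/8100 1055587/216000 810707/216000 95743/32400
  2291909/432000 835441/180000 633241/180000 1173449/432000
  26713/5400 312779/72000 712457/216000 84793/32400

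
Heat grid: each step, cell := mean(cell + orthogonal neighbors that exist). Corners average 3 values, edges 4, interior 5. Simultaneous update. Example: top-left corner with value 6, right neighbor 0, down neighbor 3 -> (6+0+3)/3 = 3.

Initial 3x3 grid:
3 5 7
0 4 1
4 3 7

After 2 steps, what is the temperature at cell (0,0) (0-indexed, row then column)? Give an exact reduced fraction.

Answer: 61/18

Derivation:
Step 1: cell (0,0) = 8/3
Step 2: cell (0,0) = 61/18
Full grid after step 2:
  61/18 287/80 83/18
  207/80 387/100 307/80
  115/36 131/40 155/36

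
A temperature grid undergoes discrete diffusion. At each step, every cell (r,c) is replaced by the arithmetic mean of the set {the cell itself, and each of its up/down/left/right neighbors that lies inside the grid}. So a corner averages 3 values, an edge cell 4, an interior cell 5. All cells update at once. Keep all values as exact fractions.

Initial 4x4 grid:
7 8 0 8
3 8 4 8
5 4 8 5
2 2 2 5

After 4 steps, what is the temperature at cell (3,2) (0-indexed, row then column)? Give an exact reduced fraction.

Answer: 318517/72000

Derivation:
Step 1: cell (3,2) = 17/4
Step 2: cell (3,2) = 307/80
Step 3: cell (3,2) = 10687/2400
Step 4: cell (3,2) = 318517/72000
Full grid after step 4:
  3679/675 391573/72000 1198391/216000 179563/32400
  362843/72000 78613/15000 477367/90000 1189931/216000
  107161/24000 22611/5000 49623/10000 40833/8000
  1751/450 33157/8000 318517/72000 52241/10800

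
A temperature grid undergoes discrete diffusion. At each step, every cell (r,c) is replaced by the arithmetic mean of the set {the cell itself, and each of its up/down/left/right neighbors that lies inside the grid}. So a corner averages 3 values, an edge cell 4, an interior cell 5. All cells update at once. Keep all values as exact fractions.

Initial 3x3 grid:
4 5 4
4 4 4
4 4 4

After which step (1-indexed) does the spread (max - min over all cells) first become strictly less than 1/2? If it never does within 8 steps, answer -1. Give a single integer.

Step 1: max=13/3, min=4, spread=1/3
  -> spread < 1/2 first at step 1
Step 2: max=1027/240, min=4, spread=67/240
Step 3: max=9077/2160, min=807/200, spread=1807/10800
Step 4: max=3613963/864000, min=21961/5400, spread=33401/288000
Step 5: max=32333933/7776000, min=2203391/540000, spread=3025513/38880000
Step 6: max=12906526867/3110400000, min=117955949/28800000, spread=53531/995328
Step 7: max=772528925849/186624000000, min=31895116051/7776000000, spread=450953/11943936
Step 8: max=46298663560603/11197440000000, min=3833488610519/933120000000, spread=3799043/143327232

Answer: 1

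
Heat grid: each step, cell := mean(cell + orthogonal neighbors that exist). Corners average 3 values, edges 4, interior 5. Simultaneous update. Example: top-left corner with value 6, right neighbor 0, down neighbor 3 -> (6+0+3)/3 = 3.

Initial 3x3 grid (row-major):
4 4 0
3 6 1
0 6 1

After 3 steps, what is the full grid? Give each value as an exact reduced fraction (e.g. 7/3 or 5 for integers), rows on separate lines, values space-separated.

Answer: 1463/432 4417/1440 589/216
9589/2880 157/50 973/360
79/24 8809/2880 1217/432

Derivation:
After step 1:
  11/3 7/2 5/3
  13/4 4 2
  3 13/4 8/3
After step 2:
  125/36 77/24 43/18
  167/48 16/5 31/12
  19/6 155/48 95/36
After step 3:
  1463/432 4417/1440 589/216
  9589/2880 157/50 973/360
  79/24 8809/2880 1217/432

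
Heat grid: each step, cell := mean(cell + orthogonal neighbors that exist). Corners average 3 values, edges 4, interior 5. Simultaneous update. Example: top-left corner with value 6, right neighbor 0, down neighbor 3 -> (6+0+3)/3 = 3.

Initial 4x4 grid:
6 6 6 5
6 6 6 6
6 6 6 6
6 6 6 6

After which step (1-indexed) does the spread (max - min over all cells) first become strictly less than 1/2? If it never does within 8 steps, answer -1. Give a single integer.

Step 1: max=6, min=17/3, spread=1/3
  -> spread < 1/2 first at step 1
Step 2: max=6, min=103/18, spread=5/18
Step 3: max=6, min=1255/216, spread=41/216
Step 4: max=6, min=37837/6480, spread=1043/6480
Step 5: max=6, min=1140847/194400, spread=25553/194400
Step 6: max=107921/18000, min=34320541/5832000, spread=645863/5832000
Step 7: max=719029/120000, min=1032118309/174960000, spread=16225973/174960000
Step 8: max=323299/54000, min=31015322017/5248800000, spread=409340783/5248800000

Answer: 1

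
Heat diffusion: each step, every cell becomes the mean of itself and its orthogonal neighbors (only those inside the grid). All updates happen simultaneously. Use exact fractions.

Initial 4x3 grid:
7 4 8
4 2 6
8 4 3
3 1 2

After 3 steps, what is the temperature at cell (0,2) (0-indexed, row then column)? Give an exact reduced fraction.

Step 1: cell (0,2) = 6
Step 2: cell (0,2) = 16/3
Step 3: cell (0,2) = 721/144
Full grid after step 3:
  719/144 8053/1600 721/144
  2833/600 9091/2000 677/150
  831/200 481/125 731/200
  149/40 2649/800 31/10

Answer: 721/144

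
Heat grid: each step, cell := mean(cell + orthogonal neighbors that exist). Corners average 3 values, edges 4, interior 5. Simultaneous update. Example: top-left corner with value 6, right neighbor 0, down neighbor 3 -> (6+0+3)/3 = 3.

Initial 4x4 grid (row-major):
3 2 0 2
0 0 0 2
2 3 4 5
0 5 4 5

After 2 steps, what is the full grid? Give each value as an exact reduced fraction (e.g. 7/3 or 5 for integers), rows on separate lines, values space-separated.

After step 1:
  5/3 5/4 1 4/3
  5/4 1 6/5 9/4
  5/4 14/5 16/5 4
  7/3 3 9/2 14/3
After step 2:
  25/18 59/48 287/240 55/36
  31/24 3/2 173/100 527/240
  229/120 9/4 157/50 847/240
  79/36 379/120 461/120 79/18

Answer: 25/18 59/48 287/240 55/36
31/24 3/2 173/100 527/240
229/120 9/4 157/50 847/240
79/36 379/120 461/120 79/18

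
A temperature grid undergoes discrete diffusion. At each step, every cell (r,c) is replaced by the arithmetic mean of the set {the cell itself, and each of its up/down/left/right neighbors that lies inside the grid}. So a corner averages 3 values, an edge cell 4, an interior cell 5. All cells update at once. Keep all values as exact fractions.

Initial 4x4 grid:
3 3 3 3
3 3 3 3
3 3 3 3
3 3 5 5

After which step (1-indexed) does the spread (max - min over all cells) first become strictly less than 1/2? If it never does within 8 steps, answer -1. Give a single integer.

Answer: 6

Derivation:
Step 1: max=13/3, min=3, spread=4/3
Step 2: max=71/18, min=3, spread=17/18
Step 3: max=509/135, min=3, spread=104/135
Step 4: max=7357/2025, min=3, spread=1282/2025
Step 5: max=215551/60750, min=13579/4500, spread=64469/121500
Step 6: max=25369831/7290000, min=819529/270000, spread=810637/1822500
  -> spread < 1/2 first at step 6
Step 7: max=750381073/218700000, min=1650953/540000, spread=20436277/54675000
Step 8: max=22252353403/6561000000, min=149568241/48600000, spread=515160217/1640250000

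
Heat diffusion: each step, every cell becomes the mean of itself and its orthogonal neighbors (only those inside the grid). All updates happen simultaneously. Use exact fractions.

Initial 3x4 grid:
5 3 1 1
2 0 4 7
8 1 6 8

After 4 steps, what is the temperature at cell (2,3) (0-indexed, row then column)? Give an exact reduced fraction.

Step 1: cell (2,3) = 7
Step 2: cell (2,3) = 67/12
Step 3: cell (2,3) = 1801/360
Step 4: cell (2,3) = 49141/10800
Full grid after step 4:
  390757/129600 161603/54000 3317/1000 4927/1350
  923831/288000 403609/120000 37207/10000 100003/24000
  455057/129600 398831/108000 16893/4000 49141/10800

Answer: 49141/10800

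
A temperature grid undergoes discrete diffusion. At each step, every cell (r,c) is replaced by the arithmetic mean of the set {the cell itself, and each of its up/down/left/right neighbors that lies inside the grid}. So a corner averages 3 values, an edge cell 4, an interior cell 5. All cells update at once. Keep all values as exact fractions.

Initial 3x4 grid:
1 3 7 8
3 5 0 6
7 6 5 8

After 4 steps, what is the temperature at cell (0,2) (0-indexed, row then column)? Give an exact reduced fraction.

Step 1: cell (0,2) = 9/2
Step 2: cell (0,2) = 201/40
Step 3: cell (0,2) = 47/10
Step 4: cell (0,2) = 34811/7200
Full grid after step 4:
  6389/1620 89591/21600 34811/7200 22489/4320
  88981/21600 40253/9000 175657/36000 464987/86400
  14653/3240 25229/5400 3469/675 69307/12960

Answer: 34811/7200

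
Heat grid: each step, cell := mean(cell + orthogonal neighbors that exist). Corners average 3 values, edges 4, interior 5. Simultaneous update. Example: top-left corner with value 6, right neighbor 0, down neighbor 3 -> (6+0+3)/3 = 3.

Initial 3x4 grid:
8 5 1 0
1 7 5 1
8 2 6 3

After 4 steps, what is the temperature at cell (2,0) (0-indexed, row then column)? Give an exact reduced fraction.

Answer: 12433/2592

Derivation:
Step 1: cell (2,0) = 11/3
Step 2: cell (2,0) = 185/36
Step 3: cell (2,0) = 2027/432
Step 4: cell (2,0) = 12433/2592
Full grid after step 4:
  1523/324 89377/21600 74437/21600 73063/25920
  201799/43200 159037/36000 84973/24000 177457/57600
  12433/2592 188879/43200 167599/43200 85613/25920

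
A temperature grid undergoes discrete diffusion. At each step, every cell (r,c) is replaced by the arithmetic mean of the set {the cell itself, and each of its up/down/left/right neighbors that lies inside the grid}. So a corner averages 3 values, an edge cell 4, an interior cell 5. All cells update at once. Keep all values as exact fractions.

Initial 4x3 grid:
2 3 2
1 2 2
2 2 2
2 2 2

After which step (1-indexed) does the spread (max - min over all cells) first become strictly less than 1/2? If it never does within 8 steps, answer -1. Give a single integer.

Step 1: max=7/3, min=7/4, spread=7/12
Step 2: max=79/36, min=15/8, spread=23/72
  -> spread < 1/2 first at step 2
Step 3: max=925/432, min=457/240, spread=32/135
Step 4: max=10879/5184, min=4177/2160, spread=4271/25920
Step 5: max=3222913/1555200, min=126007/64800, spread=39749/311040
Step 6: max=191699147/93312000, min=3797959/1944000, spread=1879423/18662400
Step 7: max=11430643393/5598720000, min=114444883/58320000, spread=3551477/44789760
Step 8: max=682753525187/335923200000, min=13783181869/6998400000, spread=846431819/13436928000

Answer: 2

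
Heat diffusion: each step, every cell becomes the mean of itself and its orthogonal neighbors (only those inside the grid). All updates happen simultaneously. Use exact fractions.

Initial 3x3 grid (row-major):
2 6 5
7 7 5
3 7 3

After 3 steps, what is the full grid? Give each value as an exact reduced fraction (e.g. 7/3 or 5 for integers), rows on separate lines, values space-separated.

Answer: 3793/720 9311/1800 719/135
74663/14400 10827/2000 18697/3600
11599/2160 18797/3600 319/60

Derivation:
After step 1:
  5 5 16/3
  19/4 32/5 5
  17/3 5 5
After step 2:
  59/12 163/30 46/9
  1309/240 523/100 163/30
  185/36 331/60 5
After step 3:
  3793/720 9311/1800 719/135
  74663/14400 10827/2000 18697/3600
  11599/2160 18797/3600 319/60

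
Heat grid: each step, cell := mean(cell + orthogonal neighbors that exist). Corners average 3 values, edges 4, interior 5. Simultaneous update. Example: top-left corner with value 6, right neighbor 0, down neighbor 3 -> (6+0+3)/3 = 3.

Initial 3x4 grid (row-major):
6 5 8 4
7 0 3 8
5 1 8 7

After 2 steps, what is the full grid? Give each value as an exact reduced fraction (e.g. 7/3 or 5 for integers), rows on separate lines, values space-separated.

After step 1:
  6 19/4 5 20/3
  9/2 16/5 27/5 11/2
  13/3 7/2 19/4 23/3
After step 2:
  61/12 379/80 1309/240 103/18
  541/120 427/100 477/100 757/120
  37/9 947/240 1279/240 215/36

Answer: 61/12 379/80 1309/240 103/18
541/120 427/100 477/100 757/120
37/9 947/240 1279/240 215/36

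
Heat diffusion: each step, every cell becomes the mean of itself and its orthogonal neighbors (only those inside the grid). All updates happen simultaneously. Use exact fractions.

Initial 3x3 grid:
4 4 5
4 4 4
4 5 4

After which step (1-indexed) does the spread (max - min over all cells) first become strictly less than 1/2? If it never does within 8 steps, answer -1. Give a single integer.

Answer: 1

Derivation:
Step 1: max=13/3, min=4, spread=1/3
  -> spread < 1/2 first at step 1
Step 2: max=1027/240, min=49/12, spread=47/240
Step 3: max=4621/1080, min=331/80, spread=61/432
Step 4: max=275837/64800, min=179633/43200, spread=511/5184
Step 5: max=16511089/3888000, min=10827851/2592000, spread=4309/62208
Step 6: max=988103633/233280000, min=217058099/51840000, spread=36295/746496
Step 7: max=59196243901/13996800000, min=39145649059/9331200000, spread=305773/8957952
Step 8: max=3547329511397/839808000000, min=2351469929473/559872000000, spread=2575951/107495424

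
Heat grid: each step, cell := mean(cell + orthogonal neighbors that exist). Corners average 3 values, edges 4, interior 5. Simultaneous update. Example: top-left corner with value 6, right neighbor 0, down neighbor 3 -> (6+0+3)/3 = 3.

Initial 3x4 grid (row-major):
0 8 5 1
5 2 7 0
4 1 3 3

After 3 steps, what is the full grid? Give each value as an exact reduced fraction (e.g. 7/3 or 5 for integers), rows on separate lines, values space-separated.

After step 1:
  13/3 15/4 21/4 2
  11/4 23/5 17/5 11/4
  10/3 5/2 7/2 2
After step 2:
  65/18 269/60 18/5 10/3
  901/240 17/5 39/10 203/80
  103/36 209/60 57/20 11/4
After step 3:
  8531/2160 2717/720 919/240 2273/720
  9811/2880 913/240 1303/400 601/192
  7271/2160 2267/720 779/240 217/80

Answer: 8531/2160 2717/720 919/240 2273/720
9811/2880 913/240 1303/400 601/192
7271/2160 2267/720 779/240 217/80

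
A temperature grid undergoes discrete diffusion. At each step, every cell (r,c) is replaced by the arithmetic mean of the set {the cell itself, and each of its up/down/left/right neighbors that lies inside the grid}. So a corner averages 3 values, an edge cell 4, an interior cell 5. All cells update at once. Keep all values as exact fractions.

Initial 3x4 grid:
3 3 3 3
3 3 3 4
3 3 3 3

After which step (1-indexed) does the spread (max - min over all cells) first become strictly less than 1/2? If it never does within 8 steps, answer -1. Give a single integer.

Step 1: max=10/3, min=3, spread=1/3
  -> spread < 1/2 first at step 1
Step 2: max=787/240, min=3, spread=67/240
Step 3: max=6917/2160, min=3, spread=437/2160
Step 4: max=2749531/864000, min=3009/1000, spread=29951/172800
Step 5: max=24543821/7776000, min=10204/3375, spread=206761/1555200
Step 6: max=9787395571/3110400000, min=16365671/5400000, spread=14430763/124416000
Step 7: max=584979741689/186624000000, min=1313652727/432000000, spread=139854109/1492992000
Step 8: max=35014791890251/11197440000000, min=118491228977/38880000000, spread=7114543559/89579520000

Answer: 1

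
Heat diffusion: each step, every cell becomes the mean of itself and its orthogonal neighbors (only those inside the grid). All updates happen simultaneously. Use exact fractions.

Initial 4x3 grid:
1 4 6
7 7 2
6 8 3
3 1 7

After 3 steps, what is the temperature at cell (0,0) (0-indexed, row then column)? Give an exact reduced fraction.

Answer: 3437/720

Derivation:
Step 1: cell (0,0) = 4
Step 2: cell (0,0) = 55/12
Step 3: cell (0,0) = 3437/720
Full grid after step 3:
  3437/720 11047/2400 409/90
  11797/2400 9901/2000 931/200
  36131/7200 4773/1000 17153/3600
  124/27 22349/4800 1901/432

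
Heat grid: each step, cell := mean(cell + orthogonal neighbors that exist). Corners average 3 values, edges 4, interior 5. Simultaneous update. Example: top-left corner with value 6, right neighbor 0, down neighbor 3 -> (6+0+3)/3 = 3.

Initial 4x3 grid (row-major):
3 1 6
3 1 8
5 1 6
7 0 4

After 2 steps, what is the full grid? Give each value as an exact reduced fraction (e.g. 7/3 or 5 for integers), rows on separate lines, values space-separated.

After step 1:
  7/3 11/4 5
  3 14/5 21/4
  4 13/5 19/4
  4 3 10/3
After step 2:
  97/36 773/240 13/3
  91/30 82/25 89/20
  17/5 343/100 239/60
  11/3 97/30 133/36

Answer: 97/36 773/240 13/3
91/30 82/25 89/20
17/5 343/100 239/60
11/3 97/30 133/36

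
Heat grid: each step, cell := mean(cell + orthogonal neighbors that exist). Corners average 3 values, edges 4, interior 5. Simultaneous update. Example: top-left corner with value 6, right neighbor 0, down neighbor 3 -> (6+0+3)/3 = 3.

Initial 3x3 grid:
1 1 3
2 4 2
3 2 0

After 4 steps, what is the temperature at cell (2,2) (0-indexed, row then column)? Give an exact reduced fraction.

Answer: 134267/64800

Derivation:
Step 1: cell (2,2) = 4/3
Step 2: cell (2,2) = 35/18
Step 3: cell (2,2) = 2131/1080
Step 4: cell (2,2) = 134267/64800
Full grid after step 4:
  273109/129600 1773203/864000 1657/800
  911039/432000 84829/40000 1758203/864000
  281209/129600 1803703/864000 134267/64800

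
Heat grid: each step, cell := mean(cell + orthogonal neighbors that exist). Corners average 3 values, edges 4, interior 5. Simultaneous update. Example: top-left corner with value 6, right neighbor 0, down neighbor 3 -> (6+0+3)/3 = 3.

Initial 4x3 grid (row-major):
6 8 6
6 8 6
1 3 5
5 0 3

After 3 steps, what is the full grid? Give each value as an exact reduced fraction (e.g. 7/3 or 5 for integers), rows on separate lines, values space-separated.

After step 1:
  20/3 7 20/3
  21/4 31/5 25/4
  15/4 17/5 17/4
  2 11/4 8/3
After step 2:
  227/36 199/30 239/36
  82/15 281/50 701/120
  18/5 407/100 497/120
  17/6 649/240 29/9
After step 3:
  3313/540 11339/1800 6881/1080
  18893/3600 16579/3000 10009/1800
  1597/400 24163/6000 3887/900
  731/240 46187/14400 7249/2160

Answer: 3313/540 11339/1800 6881/1080
18893/3600 16579/3000 10009/1800
1597/400 24163/6000 3887/900
731/240 46187/14400 7249/2160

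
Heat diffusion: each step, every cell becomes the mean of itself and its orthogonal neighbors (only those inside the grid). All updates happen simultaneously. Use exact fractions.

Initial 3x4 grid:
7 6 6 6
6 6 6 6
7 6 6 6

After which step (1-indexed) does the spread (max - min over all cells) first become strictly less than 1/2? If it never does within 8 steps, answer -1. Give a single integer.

Step 1: max=13/2, min=6, spread=1/2
Step 2: max=229/36, min=6, spread=13/36
  -> spread < 1/2 first at step 2
Step 3: max=9077/1440, min=6, spread=437/1440
Step 4: max=20263/3240, min=1735/288, spread=2977/12960
Step 5: max=32319821/5184000, min=13579/2250, spread=206761/1036800
Step 6: max=1932048679/311040000, min=4358147/720000, spread=1973167/12441600
Step 7: max=115692808661/18662400000, min=196458761/32400000, spread=101302493/746496000
Step 8: max=6927261595999/1119744000000, min=47241341171/7776000000, spread=996067739/8957952000

Answer: 2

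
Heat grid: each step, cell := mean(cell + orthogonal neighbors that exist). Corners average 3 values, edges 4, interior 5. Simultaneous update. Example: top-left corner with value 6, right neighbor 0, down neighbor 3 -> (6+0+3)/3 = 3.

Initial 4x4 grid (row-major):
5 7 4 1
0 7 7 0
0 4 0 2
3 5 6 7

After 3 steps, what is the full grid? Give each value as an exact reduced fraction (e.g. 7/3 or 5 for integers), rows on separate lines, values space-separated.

After step 1:
  4 23/4 19/4 5/3
  3 5 18/5 5/2
  7/4 16/5 19/5 9/4
  8/3 9/2 9/2 5
After step 2:
  17/4 39/8 473/120 107/36
  55/16 411/100 393/100 601/240
  637/240 73/20 347/100 271/80
  107/36 223/60 89/20 47/12
After step 3:
  67/16 5153/1200 14147/3600 6781/2160
  8671/2400 8001/2000 21547/6000 23029/7200
  4577/1440 21121/6000 1511/400 7967/2400
  6727/2160 1331/360 2333/600 2821/720

Answer: 67/16 5153/1200 14147/3600 6781/2160
8671/2400 8001/2000 21547/6000 23029/7200
4577/1440 21121/6000 1511/400 7967/2400
6727/2160 1331/360 2333/600 2821/720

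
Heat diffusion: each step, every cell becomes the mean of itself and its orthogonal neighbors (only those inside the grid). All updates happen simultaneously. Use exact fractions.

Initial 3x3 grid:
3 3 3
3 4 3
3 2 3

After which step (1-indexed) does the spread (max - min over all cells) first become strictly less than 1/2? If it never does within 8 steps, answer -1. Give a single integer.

Answer: 2

Derivation:
Step 1: max=13/4, min=8/3, spread=7/12
Step 2: max=19/6, min=17/6, spread=1/3
  -> spread < 1/2 first at step 2
Step 3: max=3011/960, min=1265/432, spread=1799/8640
Step 4: max=4451/1440, min=15983/5400, spread=2833/21600
Step 5: max=3542873/1152000, min=4649321/1555200, spread=2671151/31104000
Step 6: max=47546677/15552000, min=233286563/77760000, spread=741137/12960000
Step 7: max=37955545171/12441600000, min=16863031889/5598720000, spread=4339268759/111974400000
Step 8: max=170362031393/55987200000, min=422190155821/139968000000, spread=7429845323/279936000000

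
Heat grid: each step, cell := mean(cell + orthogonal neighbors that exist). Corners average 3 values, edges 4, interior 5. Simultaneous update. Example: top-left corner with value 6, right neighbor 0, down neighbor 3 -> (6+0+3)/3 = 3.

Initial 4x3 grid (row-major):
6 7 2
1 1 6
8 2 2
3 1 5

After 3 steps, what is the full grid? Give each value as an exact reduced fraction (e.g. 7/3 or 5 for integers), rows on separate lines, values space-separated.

After step 1:
  14/3 4 5
  4 17/5 11/4
  7/2 14/5 15/4
  4 11/4 8/3
After step 2:
  38/9 64/15 47/12
  467/120 339/100 149/40
  143/40 81/25 359/120
  41/12 733/240 55/18
After step 3:
  4457/1080 1777/450 1429/360
  13571/3600 2777/750 4207/1200
  4237/1200 19501/6000 11711/3600
  2411/720 45959/14400 6553/2160

Answer: 4457/1080 1777/450 1429/360
13571/3600 2777/750 4207/1200
4237/1200 19501/6000 11711/3600
2411/720 45959/14400 6553/2160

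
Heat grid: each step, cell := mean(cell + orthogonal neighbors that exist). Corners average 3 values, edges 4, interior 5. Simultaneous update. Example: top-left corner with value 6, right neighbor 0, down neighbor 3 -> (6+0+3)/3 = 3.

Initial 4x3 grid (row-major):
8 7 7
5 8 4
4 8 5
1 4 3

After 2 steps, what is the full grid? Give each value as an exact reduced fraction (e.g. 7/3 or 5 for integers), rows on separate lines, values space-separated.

Answer: 245/36 797/120 13/2
1429/240 639/100 117/20
391/80 257/50 26/5
23/6 21/5 13/3

Derivation:
After step 1:
  20/3 15/2 6
  25/4 32/5 6
  9/2 29/5 5
  3 4 4
After step 2:
  245/36 797/120 13/2
  1429/240 639/100 117/20
  391/80 257/50 26/5
  23/6 21/5 13/3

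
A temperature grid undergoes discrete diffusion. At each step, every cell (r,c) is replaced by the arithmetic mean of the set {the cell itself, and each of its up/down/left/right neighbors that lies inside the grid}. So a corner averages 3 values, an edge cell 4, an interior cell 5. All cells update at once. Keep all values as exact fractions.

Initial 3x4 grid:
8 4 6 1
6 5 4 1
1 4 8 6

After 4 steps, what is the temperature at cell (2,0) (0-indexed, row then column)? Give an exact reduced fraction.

Answer: 153677/32400

Derivation:
Step 1: cell (2,0) = 11/3
Step 2: cell (2,0) = 79/18
Step 3: cell (2,0) = 2479/540
Step 4: cell (2,0) = 153677/32400
Full grid after step 4:
  54059/10800 85519/18000 14632/3375 8027/2025
  1047373/216000 428057/90000 197341/45000 112121/27000
  153677/32400 502739/108000 163783/36000 5843/1350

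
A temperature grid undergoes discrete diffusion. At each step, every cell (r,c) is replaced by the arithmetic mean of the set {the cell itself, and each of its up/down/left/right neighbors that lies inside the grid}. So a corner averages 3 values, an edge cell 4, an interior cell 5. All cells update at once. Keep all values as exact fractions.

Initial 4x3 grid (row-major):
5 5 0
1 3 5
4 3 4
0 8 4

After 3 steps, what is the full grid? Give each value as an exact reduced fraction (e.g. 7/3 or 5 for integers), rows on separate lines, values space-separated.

After step 1:
  11/3 13/4 10/3
  13/4 17/5 3
  2 22/5 4
  4 15/4 16/3
After step 2:
  61/18 273/80 115/36
  739/240 173/50 103/30
  273/80 351/100 251/60
  13/4 1049/240 157/36
After step 3:
  3557/1080 16147/4800 7229/2160
  24013/7200 3379/1000 3211/900
  7951/2400 5681/1500 13939/3600
  331/90 55771/14400 9299/2160

Answer: 3557/1080 16147/4800 7229/2160
24013/7200 3379/1000 3211/900
7951/2400 5681/1500 13939/3600
331/90 55771/14400 9299/2160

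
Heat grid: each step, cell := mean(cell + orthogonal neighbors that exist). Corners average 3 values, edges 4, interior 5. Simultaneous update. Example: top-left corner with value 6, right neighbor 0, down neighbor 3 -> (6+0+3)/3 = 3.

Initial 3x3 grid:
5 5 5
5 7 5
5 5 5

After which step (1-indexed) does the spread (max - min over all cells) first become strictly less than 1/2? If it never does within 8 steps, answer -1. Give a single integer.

Step 1: max=11/2, min=5, spread=1/2
Step 2: max=137/25, min=209/40, spread=51/200
  -> spread < 1/2 first at step 2
Step 3: max=12823/2400, min=947/180, spread=589/7200
Step 4: max=79943/15000, min=761081/144000, spread=31859/720000
Step 5: max=45891607/8640000, min=4764721/900000, spread=751427/43200000
Step 6: max=286634687/54000000, min=2747063129/518400000, spread=23149331/2592000000
Step 7: max=165002654263/31104000000, min=17174931889/3240000000, spread=616540643/155520000000
Step 8: max=1031112453983/194400000000, min=9895132008761/1866240000000, spread=17737747379/9331200000000

Answer: 2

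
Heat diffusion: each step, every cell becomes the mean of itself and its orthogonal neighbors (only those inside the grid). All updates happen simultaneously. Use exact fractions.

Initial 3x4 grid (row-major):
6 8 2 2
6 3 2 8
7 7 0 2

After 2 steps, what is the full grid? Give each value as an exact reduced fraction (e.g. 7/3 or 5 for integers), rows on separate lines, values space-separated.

After step 1:
  20/3 19/4 7/2 4
  11/2 26/5 3 7/2
  20/3 17/4 11/4 10/3
After step 2:
  203/36 1207/240 61/16 11/3
  721/120 227/50 359/100 83/24
  197/36 283/60 10/3 115/36

Answer: 203/36 1207/240 61/16 11/3
721/120 227/50 359/100 83/24
197/36 283/60 10/3 115/36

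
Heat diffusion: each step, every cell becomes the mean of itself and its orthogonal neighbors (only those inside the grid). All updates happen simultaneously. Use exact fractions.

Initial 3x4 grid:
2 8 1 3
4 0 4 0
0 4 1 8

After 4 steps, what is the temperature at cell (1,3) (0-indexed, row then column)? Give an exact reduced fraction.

Answer: 2376821/864000

Derivation:
Step 1: cell (1,3) = 15/4
Step 2: cell (1,3) = 557/240
Step 3: cell (1,3) = 44839/14400
Step 4: cell (1,3) = 2376821/864000
Full grid after step 4:
  93941/32400 673069/216000 597689/216000 381499/129600
  1263433/432000 120353/45000 1086049/360000 2376821/864000
  163507/64800 305597/108000 97469/36000 130483/43200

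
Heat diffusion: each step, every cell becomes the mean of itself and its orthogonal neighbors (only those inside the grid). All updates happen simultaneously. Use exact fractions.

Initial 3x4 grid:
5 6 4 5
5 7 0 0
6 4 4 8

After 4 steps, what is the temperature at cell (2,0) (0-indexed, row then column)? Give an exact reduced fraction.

Step 1: cell (2,0) = 5
Step 2: cell (2,0) = 16/3
Step 3: cell (2,0) = 907/180
Step 4: cell (2,0) = 71707/14400
Full grid after step 4:
  649663/129600 990293/216000 288451/72000 156931/43200
  4311077/864000 1666363/360000 479471/120000 1054289/288000
  71707/14400 330931/72000 98317/24000 54077/14400

Answer: 71707/14400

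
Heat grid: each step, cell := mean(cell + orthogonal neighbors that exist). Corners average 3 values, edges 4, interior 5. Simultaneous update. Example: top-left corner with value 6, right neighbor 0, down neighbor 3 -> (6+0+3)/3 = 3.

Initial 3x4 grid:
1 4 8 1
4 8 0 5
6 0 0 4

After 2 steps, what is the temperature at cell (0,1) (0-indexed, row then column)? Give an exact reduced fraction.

Step 1: cell (0,1) = 21/4
Step 2: cell (0,1) = 147/40
Full grid after step 2:
  13/3 147/40 521/120 125/36
  857/240 209/50 283/100 431/120
  139/36 331/120 117/40 13/6

Answer: 147/40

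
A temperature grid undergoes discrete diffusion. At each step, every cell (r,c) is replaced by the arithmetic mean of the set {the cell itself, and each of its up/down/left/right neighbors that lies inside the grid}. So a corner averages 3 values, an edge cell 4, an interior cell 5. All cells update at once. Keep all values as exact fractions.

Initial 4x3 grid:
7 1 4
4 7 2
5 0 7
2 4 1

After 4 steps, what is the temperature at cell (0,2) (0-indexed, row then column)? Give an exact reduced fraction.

Step 1: cell (0,2) = 7/3
Step 2: cell (0,2) = 145/36
Step 3: cell (0,2) = 7673/2160
Step 4: cell (0,2) = 506653/129600
Full grid after step 4:
  60617/14400 3327737/864000 506653/129600
  138493/36000 1436563/360000 385729/108000
  406919/108000 1223363/360000 43241/12000
  425153/129600 2959057/864000 138151/43200

Answer: 506653/129600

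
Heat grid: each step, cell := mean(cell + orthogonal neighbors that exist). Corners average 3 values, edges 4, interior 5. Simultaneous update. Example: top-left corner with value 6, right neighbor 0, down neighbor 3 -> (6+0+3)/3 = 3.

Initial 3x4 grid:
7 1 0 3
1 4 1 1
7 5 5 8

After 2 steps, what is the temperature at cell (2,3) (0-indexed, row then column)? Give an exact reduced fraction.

Step 1: cell (2,3) = 14/3
Step 2: cell (2,3) = 38/9
Full grid after step 2:
  43/12 193/80 467/240 35/18
  869/240 88/25 277/100 229/80
  43/9 251/60 253/60 38/9

Answer: 38/9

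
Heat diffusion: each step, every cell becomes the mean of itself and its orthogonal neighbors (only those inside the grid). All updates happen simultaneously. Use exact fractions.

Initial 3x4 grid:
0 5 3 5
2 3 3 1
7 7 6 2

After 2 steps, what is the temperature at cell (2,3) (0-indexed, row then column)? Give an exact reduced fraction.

Answer: 41/12

Derivation:
Step 1: cell (2,3) = 3
Step 2: cell (2,3) = 41/12
Full grid after step 2:
  97/36 157/48 259/80 13/4
  11/3 187/50 369/100 239/80
  169/36 235/48 329/80 41/12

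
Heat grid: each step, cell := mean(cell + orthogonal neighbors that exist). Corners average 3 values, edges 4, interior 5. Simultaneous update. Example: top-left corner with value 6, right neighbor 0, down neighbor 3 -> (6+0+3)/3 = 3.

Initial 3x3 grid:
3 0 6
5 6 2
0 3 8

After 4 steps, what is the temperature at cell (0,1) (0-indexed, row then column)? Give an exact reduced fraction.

Step 1: cell (0,1) = 15/4
Step 2: cell (0,1) = 737/240
Step 3: cell (0,1) = 51799/14400
Step 4: cell (0,1) = 3005153/864000
Full grid after step 4:
  439859/129600 3005153/864000 492959/129600
  1455889/432000 336559/90000 185071/48000
  465509/129600 358267/96000 526609/129600

Answer: 3005153/864000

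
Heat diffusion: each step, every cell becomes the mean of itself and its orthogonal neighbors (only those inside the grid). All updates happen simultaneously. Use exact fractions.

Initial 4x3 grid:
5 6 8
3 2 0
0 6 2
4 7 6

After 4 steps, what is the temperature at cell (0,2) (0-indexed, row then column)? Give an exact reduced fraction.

Step 1: cell (0,2) = 14/3
Step 2: cell (0,2) = 155/36
Step 3: cell (0,2) = 8959/2160
Step 4: cell (0,2) = 520811/129600
Full grid after step 4:
  506261/129600 3473759/864000 520811/129600
  814531/216000 1370011/360000 424703/108000
  808531/216000 1407161/360000 142651/36000
  516971/129600 3529909/864000 181807/43200

Answer: 520811/129600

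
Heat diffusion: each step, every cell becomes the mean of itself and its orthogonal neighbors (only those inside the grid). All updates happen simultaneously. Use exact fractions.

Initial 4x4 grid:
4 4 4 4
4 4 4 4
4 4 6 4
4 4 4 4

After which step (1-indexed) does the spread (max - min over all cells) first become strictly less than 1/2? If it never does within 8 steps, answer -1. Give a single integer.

Answer: 2

Derivation:
Step 1: max=9/2, min=4, spread=1/2
Step 2: max=111/25, min=4, spread=11/25
  -> spread < 1/2 first at step 2
Step 3: max=5167/1200, min=4, spread=367/1200
Step 4: max=23171/5400, min=1213/300, spread=1337/5400
Step 5: max=689669/162000, min=36469/9000, spread=33227/162000
Step 6: max=20654327/4860000, min=220049/54000, spread=849917/4860000
Step 7: max=616914347/145800000, min=3308533/810000, spread=21378407/145800000
Step 8: max=18462462371/4374000000, min=995688343/243000000, spread=540072197/4374000000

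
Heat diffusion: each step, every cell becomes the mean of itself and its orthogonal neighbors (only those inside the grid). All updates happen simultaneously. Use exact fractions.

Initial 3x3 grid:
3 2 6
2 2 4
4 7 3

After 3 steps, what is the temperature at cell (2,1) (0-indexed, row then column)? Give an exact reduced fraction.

Answer: 4609/1200

Derivation:
Step 1: cell (2,1) = 4
Step 2: cell (2,1) = 41/10
Step 3: cell (2,1) = 4609/1200
Full grid after step 3:
  1661/540 47233/14400 163/45
  47183/14400 21521/6000 54683/14400
  7919/2160 4609/1200 8779/2160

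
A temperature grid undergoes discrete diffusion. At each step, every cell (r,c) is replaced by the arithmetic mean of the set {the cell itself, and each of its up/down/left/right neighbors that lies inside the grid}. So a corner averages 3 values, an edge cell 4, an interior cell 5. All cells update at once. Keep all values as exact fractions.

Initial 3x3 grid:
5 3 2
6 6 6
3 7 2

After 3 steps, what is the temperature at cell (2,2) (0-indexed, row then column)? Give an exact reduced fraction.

Answer: 189/40

Derivation:
Step 1: cell (2,2) = 5
Step 2: cell (2,2) = 9/2
Step 3: cell (2,2) = 189/40
Full grid after step 3:
  1277/270 15793/3600 2329/540
  1927/400 14357/3000 7909/1800
  5473/1080 34511/7200 189/40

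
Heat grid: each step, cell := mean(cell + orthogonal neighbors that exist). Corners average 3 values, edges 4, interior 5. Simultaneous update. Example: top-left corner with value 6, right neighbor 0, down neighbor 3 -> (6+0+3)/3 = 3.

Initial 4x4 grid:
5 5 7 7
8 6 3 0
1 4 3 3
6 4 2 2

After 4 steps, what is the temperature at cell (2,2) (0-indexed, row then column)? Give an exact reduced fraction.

Step 1: cell (2,2) = 3
Step 2: cell (2,2) = 303/100
Step 3: cell (2,2) = 5087/1500
Step 4: cell (2,2) = 15473/4500
Full grid after step 4:
  28103/5400 40447/8000 197729/43200 27523/6480
  117631/24000 68539/15000 371777/90000 160481/43200
  931543/216000 363413/90000 15473/4500 680837/216000
  130619/32400 785803/216000 687947/216000 5752/2025

Answer: 15473/4500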